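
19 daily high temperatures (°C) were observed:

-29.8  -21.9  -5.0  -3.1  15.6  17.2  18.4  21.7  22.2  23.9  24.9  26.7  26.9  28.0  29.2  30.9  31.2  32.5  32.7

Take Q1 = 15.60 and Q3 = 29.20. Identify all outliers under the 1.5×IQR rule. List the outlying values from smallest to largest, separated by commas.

-29.8, -21.9, -5.0

IQR = Q3 − Q1 = 29.20 − 15.60 = 13.60.
Lower fence = Q1 − 1.5·IQR = 15.60 − 20.40 = -4.80.
Upper fence = Q3 + 1.5·IQR = 29.20 + 20.40 = 49.60.
-29.8 < -4.80 → outlier.
-21.9 < -4.80 → outlier.
-5.0 < -4.80 → outlier.
All remaining values lie within [-4.80, 49.60].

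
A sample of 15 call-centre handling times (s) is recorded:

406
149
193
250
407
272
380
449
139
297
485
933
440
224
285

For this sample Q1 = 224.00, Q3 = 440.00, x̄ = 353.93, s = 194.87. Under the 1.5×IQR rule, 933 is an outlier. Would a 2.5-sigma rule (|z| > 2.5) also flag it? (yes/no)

yes

z = (933 − 353.93) / 194.87 = 2.97.
|z| = 2.97 > 2.5.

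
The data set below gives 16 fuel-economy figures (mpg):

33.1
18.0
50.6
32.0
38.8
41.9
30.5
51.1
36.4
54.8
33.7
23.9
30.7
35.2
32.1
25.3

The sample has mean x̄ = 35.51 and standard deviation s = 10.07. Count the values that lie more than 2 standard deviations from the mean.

Cutoffs: x̄ ± 2s = [15.37, 55.65].
Every value lies within the cutoffs.

0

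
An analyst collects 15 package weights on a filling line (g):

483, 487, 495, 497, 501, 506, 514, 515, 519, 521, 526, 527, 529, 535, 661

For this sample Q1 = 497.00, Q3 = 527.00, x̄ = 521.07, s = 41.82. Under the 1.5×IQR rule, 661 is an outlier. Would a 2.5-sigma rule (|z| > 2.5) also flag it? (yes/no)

z = (661 − 521.07) / 41.82 = 3.35.
|z| = 3.35 > 2.5.

yes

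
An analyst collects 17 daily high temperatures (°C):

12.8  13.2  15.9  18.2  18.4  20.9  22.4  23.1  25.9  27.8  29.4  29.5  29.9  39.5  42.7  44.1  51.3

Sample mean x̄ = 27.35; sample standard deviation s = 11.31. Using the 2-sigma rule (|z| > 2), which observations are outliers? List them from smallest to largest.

Cutoffs at x̄ ± 2s: 27.35 ± 2·11.31 = [4.73, 49.97].
51.3: z = 2.12, |z| > 2 → outlier.
Every other value lies within [4.73, 49.97].

51.3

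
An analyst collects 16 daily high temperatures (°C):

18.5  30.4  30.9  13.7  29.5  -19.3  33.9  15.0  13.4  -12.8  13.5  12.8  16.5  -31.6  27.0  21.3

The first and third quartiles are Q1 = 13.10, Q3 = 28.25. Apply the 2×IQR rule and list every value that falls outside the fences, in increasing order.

-31.6, -19.3

IQR = Q3 − Q1 = 28.25 − 13.10 = 15.15.
Lower fence = Q1 − 2·IQR = 13.10 − 30.30 = -17.20.
Upper fence = Q3 + 2·IQR = 28.25 + 30.30 = 58.55.
-31.6 < -17.20 → outlier.
-19.3 < -17.20 → outlier.
All remaining values lie within [-17.20, 58.55].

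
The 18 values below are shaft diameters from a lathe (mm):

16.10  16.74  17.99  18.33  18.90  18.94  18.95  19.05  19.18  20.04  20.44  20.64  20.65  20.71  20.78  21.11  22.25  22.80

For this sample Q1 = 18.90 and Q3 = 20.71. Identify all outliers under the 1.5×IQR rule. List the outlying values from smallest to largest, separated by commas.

16.10

IQR = Q3 − Q1 = 20.71 − 18.90 = 1.81.
Lower fence = Q1 − 1.5·IQR = 18.90 − 2.715 = 16.185.
Upper fence = Q3 + 1.5·IQR = 20.71 + 2.715 = 23.425.
16.10 < 16.185 → outlier.
All remaining values lie within [16.185, 23.425].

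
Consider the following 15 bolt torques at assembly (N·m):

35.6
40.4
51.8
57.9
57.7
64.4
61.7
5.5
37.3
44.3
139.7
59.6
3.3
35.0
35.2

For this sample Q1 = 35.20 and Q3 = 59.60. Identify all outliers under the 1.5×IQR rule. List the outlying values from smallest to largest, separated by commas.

IQR = Q3 − Q1 = 59.60 − 35.20 = 24.40.
Lower fence = Q1 − 1.5·IQR = 35.20 − 36.60 = -1.40.
Upper fence = Q3 + 1.5·IQR = 59.60 + 36.60 = 96.20.
139.7 > 96.20 → outlier.
All remaining values lie within [-1.40, 96.20].

139.7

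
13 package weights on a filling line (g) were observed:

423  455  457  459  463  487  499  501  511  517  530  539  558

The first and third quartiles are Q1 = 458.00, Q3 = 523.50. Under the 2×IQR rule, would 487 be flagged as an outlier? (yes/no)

no

IQR = Q3 − Q1 = 523.50 − 458.00 = 65.50.
Lower fence = Q1 − 2·IQR = 458.00 − 131.00 = 327.00.
Upper fence = Q3 + 2·IQR = 523.50 + 131.00 = 654.50.
487 lies within [327.00, 654.50].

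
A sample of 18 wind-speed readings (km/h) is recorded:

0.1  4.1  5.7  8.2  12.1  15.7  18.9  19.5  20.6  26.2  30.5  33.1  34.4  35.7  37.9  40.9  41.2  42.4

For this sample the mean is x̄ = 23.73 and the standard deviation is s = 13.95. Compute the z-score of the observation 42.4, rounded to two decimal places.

1.34

z = (42.4 − 23.73) / 13.95 = 1.34.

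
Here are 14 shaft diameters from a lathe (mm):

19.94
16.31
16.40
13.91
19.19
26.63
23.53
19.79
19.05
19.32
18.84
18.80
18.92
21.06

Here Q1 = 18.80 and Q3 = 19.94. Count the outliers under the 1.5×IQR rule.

5

IQR = 1.14; fences at 18.80 − 1.71 = 17.09 and 19.94 + 1.71 = 21.65.
Outside the cutoffs: 13.91, 16.31, 16.40, 23.53, 26.63.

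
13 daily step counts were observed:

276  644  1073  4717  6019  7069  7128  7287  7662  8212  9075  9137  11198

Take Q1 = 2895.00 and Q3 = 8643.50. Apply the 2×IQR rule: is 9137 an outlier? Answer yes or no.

IQR = Q3 − Q1 = 8643.50 − 2895.00 = 5748.50.
Lower fence = Q1 − 2·IQR = 2895.00 − 11497.00 = -8602.00.
Upper fence = Q3 + 2·IQR = 8643.50 + 11497.00 = 20140.50.
9137 lies within [-8602.00, 20140.50].

no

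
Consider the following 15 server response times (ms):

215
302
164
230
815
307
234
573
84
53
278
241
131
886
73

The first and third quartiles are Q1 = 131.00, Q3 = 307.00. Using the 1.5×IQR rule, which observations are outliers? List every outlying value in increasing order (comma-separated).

IQR = Q3 − Q1 = 307.00 − 131.00 = 176.00.
Lower fence = Q1 − 1.5·IQR = 131.00 − 264.00 = -133.00.
Upper fence = Q3 + 1.5·IQR = 307.00 + 264.00 = 571.00.
573 > 571.00 → outlier.
815 > 571.00 → outlier.
886 > 571.00 → outlier.
All remaining values lie within [-133.00, 571.00].

573, 815, 886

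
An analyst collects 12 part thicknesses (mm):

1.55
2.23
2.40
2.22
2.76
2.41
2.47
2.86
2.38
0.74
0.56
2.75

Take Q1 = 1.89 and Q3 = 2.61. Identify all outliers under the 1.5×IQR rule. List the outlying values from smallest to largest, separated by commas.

0.56, 0.74

IQR = Q3 − Q1 = 2.61 − 1.89 = 0.72.
Lower fence = Q1 − 1.5·IQR = 1.89 − 1.08 = 0.81.
Upper fence = Q3 + 1.5·IQR = 2.61 + 1.08 = 3.69.
0.56 < 0.81 → outlier.
0.74 < 0.81 → outlier.
All remaining values lie within [0.81, 3.69].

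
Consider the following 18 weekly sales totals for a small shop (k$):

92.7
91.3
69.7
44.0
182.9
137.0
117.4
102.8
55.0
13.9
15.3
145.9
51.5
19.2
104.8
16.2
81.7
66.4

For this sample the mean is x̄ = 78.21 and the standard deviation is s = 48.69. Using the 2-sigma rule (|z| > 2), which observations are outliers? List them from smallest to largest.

Cutoffs at x̄ ± 2s: 78.21 ± 2·48.69 = [-19.17, 175.59].
182.9: z = 2.15, |z| > 2 → outlier.
Every other value lies within [-19.17, 175.59].

182.9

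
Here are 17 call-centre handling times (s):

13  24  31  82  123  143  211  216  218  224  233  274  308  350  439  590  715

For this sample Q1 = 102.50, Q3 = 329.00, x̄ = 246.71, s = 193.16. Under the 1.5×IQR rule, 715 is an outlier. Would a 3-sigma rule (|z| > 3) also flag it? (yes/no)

no

z = (715 − 246.71) / 193.16 = 2.42.
|z| = 2.42 ≤ 3.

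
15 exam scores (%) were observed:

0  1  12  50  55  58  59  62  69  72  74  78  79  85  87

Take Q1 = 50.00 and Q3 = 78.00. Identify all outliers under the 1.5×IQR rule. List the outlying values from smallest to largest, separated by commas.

IQR = Q3 − Q1 = 78.00 − 50.00 = 28.00.
Lower fence = Q1 − 1.5·IQR = 50.00 − 42.00 = 8.00.
Upper fence = Q3 + 1.5·IQR = 78.00 + 42.00 = 120.00.
0 < 8.00 → outlier.
1 < 8.00 → outlier.
All remaining values lie within [8.00, 120.00].

0, 1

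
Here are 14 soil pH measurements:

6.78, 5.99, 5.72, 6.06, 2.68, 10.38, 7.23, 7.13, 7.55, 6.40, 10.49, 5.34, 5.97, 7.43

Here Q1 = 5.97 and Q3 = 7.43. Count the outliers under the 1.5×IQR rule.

IQR = 1.46; fences at 5.97 − 2.19 = 3.78 and 7.43 + 2.19 = 9.62.
Outside the cutoffs: 2.68, 10.38, 10.49.

3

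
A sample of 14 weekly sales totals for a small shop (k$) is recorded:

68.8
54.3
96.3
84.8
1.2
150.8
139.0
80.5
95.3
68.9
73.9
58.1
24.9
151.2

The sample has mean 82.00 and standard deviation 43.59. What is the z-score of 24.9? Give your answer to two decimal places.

-1.31

z = (24.9 − 82.00) / 43.59 = -1.31.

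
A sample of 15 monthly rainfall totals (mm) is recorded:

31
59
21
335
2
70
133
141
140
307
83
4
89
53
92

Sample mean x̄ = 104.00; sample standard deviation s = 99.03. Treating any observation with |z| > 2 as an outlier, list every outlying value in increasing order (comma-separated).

307, 335

Cutoffs at x̄ ± 2s: 104.00 ± 2·99.03 = [-94.06, 302.06].
307: z = 2.05, |z| > 2 → outlier.
335: z = 2.33, |z| > 2 → outlier.
Every other value lies within [-94.06, 302.06].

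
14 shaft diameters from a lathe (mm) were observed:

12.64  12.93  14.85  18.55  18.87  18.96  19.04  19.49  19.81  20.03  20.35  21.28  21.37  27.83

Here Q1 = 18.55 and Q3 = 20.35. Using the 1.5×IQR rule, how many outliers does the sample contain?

4

IQR = 1.80; fences at 18.55 − 2.70 = 15.85 and 20.35 + 2.70 = 23.05.
Outside the cutoffs: 12.64, 12.93, 14.85, 27.83.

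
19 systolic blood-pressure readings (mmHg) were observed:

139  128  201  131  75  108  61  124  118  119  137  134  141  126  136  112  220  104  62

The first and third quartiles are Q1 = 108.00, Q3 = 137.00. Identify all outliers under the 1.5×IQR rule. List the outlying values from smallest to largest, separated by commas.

IQR = Q3 − Q1 = 137.00 − 108.00 = 29.00.
Lower fence = Q1 − 1.5·IQR = 108.00 − 43.50 = 64.50.
Upper fence = Q3 + 1.5·IQR = 137.00 + 43.50 = 180.50.
61 < 64.50 → outlier.
62 < 64.50 → outlier.
201 > 180.50 → outlier.
220 > 180.50 → outlier.
All remaining values lie within [64.50, 180.50].

61, 62, 201, 220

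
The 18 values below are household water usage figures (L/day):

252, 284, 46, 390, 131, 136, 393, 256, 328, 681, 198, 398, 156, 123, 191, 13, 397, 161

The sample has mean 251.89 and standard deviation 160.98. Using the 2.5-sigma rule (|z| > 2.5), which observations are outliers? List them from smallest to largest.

681

Cutoffs at x̄ ± 2.5s: 251.89 ± 2.5·160.98 = [-150.56, 654.34].
681: z = 2.67, |z| > 2.5 → outlier.
Every other value lies within [-150.56, 654.34].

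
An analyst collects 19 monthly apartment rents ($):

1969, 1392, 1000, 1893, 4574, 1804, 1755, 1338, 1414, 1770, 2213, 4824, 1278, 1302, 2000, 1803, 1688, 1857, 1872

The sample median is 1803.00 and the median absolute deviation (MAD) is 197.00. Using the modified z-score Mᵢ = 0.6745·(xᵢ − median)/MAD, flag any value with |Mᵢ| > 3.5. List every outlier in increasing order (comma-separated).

4574, 4824

|Mᵢ| > 3.5 ⇔ |xᵢ − 1803.00| > 3.5·197.00/0.6745 = 1022.24.
So outliers lie outside [780.76, 2825.24].
4574: M = 9.49 → outlier.
4824: M = 10.34 → outlier.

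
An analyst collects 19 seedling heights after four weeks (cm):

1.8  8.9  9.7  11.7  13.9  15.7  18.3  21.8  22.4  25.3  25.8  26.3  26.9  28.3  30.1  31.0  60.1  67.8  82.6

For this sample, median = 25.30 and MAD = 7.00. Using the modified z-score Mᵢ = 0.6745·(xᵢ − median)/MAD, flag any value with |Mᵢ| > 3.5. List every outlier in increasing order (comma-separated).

67.8, 82.6

|Mᵢ| > 3.5 ⇔ |xᵢ − 25.30| > 3.5·7.00/0.6745 = 36.32.
So outliers lie outside [-11.02, 61.62].
67.8: M = 4.10 → outlier.
82.6: M = 5.52 → outlier.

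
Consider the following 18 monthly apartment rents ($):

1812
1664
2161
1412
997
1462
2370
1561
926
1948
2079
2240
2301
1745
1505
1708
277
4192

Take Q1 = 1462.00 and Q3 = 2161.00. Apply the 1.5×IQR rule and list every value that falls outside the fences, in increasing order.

277, 4192

IQR = Q3 − Q1 = 2161.00 − 1462.00 = 699.00.
Lower fence = Q1 − 1.5·IQR = 1462.00 − 1048.50 = 413.50.
Upper fence = Q3 + 1.5·IQR = 2161.00 + 1048.50 = 3209.50.
277 < 413.50 → outlier.
4192 > 3209.50 → outlier.
All remaining values lie within [413.50, 3209.50].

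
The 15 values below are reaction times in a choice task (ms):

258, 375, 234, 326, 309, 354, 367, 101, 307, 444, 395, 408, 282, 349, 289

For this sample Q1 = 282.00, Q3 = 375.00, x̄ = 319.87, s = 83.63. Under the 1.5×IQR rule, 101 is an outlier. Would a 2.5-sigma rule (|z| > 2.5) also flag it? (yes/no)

z = (101 − 319.87) / 83.63 = -2.62.
|z| = 2.62 > 2.5.

yes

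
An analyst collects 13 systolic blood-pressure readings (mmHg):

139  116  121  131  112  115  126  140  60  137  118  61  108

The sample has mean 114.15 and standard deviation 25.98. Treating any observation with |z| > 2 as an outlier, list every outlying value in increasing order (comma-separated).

Cutoffs at x̄ ± 2s: 114.15 ± 2·25.98 = [62.19, 166.11].
60: z = -2.08, |z| > 2 → outlier.
61: z = -2.05, |z| > 2 → outlier.
Every other value lies within [62.19, 166.11].

60, 61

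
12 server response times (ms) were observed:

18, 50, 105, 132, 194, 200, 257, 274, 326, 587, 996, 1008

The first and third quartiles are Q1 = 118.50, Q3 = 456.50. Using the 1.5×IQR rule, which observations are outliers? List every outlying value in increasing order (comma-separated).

996, 1008

IQR = Q3 − Q1 = 456.50 − 118.50 = 338.00.
Lower fence = Q1 − 1.5·IQR = 118.50 − 507.00 = -388.50.
Upper fence = Q3 + 1.5·IQR = 456.50 + 507.00 = 963.50.
996 > 963.50 → outlier.
1008 > 963.50 → outlier.
All remaining values lie within [-388.50, 963.50].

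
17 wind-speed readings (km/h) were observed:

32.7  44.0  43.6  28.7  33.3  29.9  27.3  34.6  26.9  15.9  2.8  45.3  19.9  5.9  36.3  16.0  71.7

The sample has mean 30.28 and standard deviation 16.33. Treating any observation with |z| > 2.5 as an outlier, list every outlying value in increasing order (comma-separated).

71.7

Cutoffs at x̄ ± 2.5s: 30.28 ± 2.5·16.33 = [-10.545, 71.105].
71.7: z = 2.54, |z| > 2.5 → outlier.
Every other value lies within [-10.545, 71.105].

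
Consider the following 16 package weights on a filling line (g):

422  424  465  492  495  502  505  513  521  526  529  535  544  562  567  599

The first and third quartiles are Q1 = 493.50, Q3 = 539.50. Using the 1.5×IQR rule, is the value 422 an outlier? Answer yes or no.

yes

IQR = Q3 − Q1 = 539.50 − 493.50 = 46.00.
Lower fence = Q1 − 1.5·IQR = 493.50 − 69.00 = 424.50.
Upper fence = Q3 + 1.5·IQR = 539.50 + 69.00 = 608.50.
422 lies below the lower fence.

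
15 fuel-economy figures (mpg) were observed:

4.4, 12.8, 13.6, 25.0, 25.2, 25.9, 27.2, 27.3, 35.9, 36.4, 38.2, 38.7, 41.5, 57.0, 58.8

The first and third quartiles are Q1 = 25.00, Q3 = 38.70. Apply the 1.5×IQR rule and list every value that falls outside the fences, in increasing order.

IQR = Q3 − Q1 = 38.70 − 25.00 = 13.70.
Lower fence = Q1 − 1.5·IQR = 25.00 − 20.55 = 4.45.
Upper fence = Q3 + 1.5·IQR = 38.70 + 20.55 = 59.25.
4.4 < 4.45 → outlier.
All remaining values lie within [4.45, 59.25].

4.4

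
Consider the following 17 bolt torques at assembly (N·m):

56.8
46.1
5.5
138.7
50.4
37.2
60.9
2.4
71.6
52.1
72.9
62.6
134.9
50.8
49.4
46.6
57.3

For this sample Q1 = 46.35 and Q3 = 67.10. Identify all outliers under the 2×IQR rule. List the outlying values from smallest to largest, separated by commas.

IQR = Q3 − Q1 = 67.10 − 46.35 = 20.75.
Lower fence = Q1 − 2·IQR = 46.35 − 41.50 = 4.85.
Upper fence = Q3 + 2·IQR = 67.10 + 41.50 = 108.60.
2.4 < 4.85 → outlier.
134.9 > 108.60 → outlier.
138.7 > 108.60 → outlier.
All remaining values lie within [4.85, 108.60].

2.4, 134.9, 138.7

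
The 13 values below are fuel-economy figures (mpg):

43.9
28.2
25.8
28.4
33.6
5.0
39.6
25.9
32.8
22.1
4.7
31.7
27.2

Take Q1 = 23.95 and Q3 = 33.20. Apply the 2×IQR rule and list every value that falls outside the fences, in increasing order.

IQR = Q3 − Q1 = 33.20 − 23.95 = 9.25.
Lower fence = Q1 − 2·IQR = 23.95 − 18.50 = 5.45.
Upper fence = Q3 + 2·IQR = 33.20 + 18.50 = 51.70.
4.7 < 5.45 → outlier.
5.0 < 5.45 → outlier.
All remaining values lie within [5.45, 51.70].

4.7, 5.0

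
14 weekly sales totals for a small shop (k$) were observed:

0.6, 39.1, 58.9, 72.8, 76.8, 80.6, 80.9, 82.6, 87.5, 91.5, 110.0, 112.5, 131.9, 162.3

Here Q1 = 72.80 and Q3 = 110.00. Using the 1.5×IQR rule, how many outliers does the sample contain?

1

IQR = 37.20; fences at 72.80 − 55.80 = 17.00 and 110.00 + 55.80 = 165.80.
Outside the cutoffs: 0.6.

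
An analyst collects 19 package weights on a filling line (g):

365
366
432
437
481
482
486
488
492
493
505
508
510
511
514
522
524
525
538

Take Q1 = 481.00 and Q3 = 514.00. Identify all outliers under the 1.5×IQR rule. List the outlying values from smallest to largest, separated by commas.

IQR = Q3 − Q1 = 514.00 − 481.00 = 33.00.
Lower fence = Q1 − 1.5·IQR = 481.00 − 49.50 = 431.50.
Upper fence = Q3 + 1.5·IQR = 514.00 + 49.50 = 563.50.
365 < 431.50 → outlier.
366 < 431.50 → outlier.
All remaining values lie within [431.50, 563.50].

365, 366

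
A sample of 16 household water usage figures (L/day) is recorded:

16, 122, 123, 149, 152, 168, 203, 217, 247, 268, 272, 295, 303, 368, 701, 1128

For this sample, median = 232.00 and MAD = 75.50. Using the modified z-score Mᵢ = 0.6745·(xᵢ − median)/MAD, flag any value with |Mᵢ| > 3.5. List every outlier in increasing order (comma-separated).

701, 1128

|Mᵢ| > 3.5 ⇔ |xᵢ − 232.00| > 3.5·75.50/0.6745 = 391.77.
So outliers lie outside [-159.77, 623.77].
701: M = 4.19 → outlier.
1128: M = 8.00 → outlier.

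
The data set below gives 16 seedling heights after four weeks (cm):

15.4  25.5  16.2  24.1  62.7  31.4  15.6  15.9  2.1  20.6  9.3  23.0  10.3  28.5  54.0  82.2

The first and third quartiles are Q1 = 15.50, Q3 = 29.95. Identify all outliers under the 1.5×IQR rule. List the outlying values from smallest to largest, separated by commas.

IQR = Q3 − Q1 = 29.95 − 15.50 = 14.45.
Lower fence = Q1 − 1.5·IQR = 15.50 − 21.675 = -6.175.
Upper fence = Q3 + 1.5·IQR = 29.95 + 21.675 = 51.625.
54.0 > 51.625 → outlier.
62.7 > 51.625 → outlier.
82.2 > 51.625 → outlier.
All remaining values lie within [-6.175, 51.625].

54.0, 62.7, 82.2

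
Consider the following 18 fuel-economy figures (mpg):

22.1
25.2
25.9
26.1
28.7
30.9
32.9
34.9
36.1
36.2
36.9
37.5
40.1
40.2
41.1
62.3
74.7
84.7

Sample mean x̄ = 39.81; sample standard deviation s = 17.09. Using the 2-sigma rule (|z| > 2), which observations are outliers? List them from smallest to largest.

74.7, 84.7

Cutoffs at x̄ ± 2s: 39.81 ± 2·17.09 = [5.63, 73.99].
74.7: z = 2.04, |z| > 2 → outlier.
84.7: z = 2.63, |z| > 2 → outlier.
Every other value lies within [5.63, 73.99].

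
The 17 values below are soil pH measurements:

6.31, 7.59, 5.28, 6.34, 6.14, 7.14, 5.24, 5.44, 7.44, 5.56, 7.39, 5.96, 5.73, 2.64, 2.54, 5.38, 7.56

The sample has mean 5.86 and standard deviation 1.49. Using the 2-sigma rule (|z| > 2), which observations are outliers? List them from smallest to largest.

Cutoffs at x̄ ± 2s: 5.86 ± 2·1.49 = [2.88, 8.84].
2.54: z = -2.23, |z| > 2 → outlier.
2.64: z = -2.16, |z| > 2 → outlier.
Every other value lies within [2.88, 8.84].

2.54, 2.64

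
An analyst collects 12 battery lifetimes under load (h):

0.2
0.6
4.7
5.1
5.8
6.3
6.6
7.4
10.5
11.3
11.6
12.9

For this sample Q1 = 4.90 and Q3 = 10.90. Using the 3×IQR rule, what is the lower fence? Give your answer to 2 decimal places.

-13.10

IQR = Q3 − Q1 = 10.90 − 4.90 = 6.00.
Lower fence = Q1 − 3·IQR = 4.90 − 18.00 = -13.10.
Upper fence = Q3 + 3·IQR = 10.90 + 18.00 = 28.90.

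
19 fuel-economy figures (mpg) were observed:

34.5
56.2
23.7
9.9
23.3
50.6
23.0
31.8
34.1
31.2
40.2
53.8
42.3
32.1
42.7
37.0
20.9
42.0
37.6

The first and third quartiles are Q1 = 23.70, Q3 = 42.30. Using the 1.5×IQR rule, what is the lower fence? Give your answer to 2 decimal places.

IQR = Q3 − Q1 = 42.30 − 23.70 = 18.60.
Lower fence = Q1 − 1.5·IQR = 23.70 − 27.90 = -4.20.
Upper fence = Q3 + 1.5·IQR = 42.30 + 27.90 = 70.20.

-4.20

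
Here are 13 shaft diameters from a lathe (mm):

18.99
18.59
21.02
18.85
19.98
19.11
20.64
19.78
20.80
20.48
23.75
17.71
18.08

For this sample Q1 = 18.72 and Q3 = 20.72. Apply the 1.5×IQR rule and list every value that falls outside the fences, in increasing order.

IQR = Q3 − Q1 = 20.72 − 18.72 = 2.00.
Lower fence = Q1 − 1.5·IQR = 18.72 − 3.00 = 15.72.
Upper fence = Q3 + 1.5·IQR = 20.72 + 3.00 = 23.72.
23.75 > 23.72 → outlier.
All remaining values lie within [15.72, 23.72].

23.75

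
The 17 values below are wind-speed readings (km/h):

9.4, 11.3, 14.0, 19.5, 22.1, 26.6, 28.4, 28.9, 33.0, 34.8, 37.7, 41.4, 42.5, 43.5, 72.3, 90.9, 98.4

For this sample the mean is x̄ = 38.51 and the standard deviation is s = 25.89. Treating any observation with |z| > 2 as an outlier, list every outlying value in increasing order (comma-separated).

90.9, 98.4

Cutoffs at x̄ ± 2s: 38.51 ± 2·25.89 = [-13.27, 90.29].
90.9: z = 2.02, |z| > 2 → outlier.
98.4: z = 2.31, |z| > 2 → outlier.
Every other value lies within [-13.27, 90.29].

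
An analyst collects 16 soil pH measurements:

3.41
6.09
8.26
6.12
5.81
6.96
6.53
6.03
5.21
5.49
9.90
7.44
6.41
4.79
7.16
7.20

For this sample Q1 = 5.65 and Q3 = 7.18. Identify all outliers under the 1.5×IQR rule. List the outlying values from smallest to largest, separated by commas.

9.90

IQR = Q3 − Q1 = 7.18 − 5.65 = 1.53.
Lower fence = Q1 − 1.5·IQR = 5.65 − 2.295 = 3.355.
Upper fence = Q3 + 1.5·IQR = 7.18 + 2.295 = 9.475.
9.90 > 9.475 → outlier.
All remaining values lie within [3.355, 9.475].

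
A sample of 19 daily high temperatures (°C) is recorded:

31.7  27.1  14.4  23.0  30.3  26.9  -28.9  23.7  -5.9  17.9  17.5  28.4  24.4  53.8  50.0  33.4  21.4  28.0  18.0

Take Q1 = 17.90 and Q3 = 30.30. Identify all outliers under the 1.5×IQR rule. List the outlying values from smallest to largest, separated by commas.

-28.9, -5.9, 50.0, 53.8

IQR = Q3 − Q1 = 30.30 − 17.90 = 12.40.
Lower fence = Q1 − 1.5·IQR = 17.90 − 18.60 = -0.70.
Upper fence = Q3 + 1.5·IQR = 30.30 + 18.60 = 48.90.
-28.9 < -0.70 → outlier.
-5.9 < -0.70 → outlier.
50.0 > 48.90 → outlier.
53.8 > 48.90 → outlier.
All remaining values lie within [-0.70, 48.90].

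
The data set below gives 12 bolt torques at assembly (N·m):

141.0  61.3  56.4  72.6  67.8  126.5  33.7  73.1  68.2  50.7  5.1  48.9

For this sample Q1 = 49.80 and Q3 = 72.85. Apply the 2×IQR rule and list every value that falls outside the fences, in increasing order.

IQR = Q3 − Q1 = 72.85 − 49.80 = 23.05.
Lower fence = Q1 − 2·IQR = 49.80 − 46.10 = 3.70.
Upper fence = Q3 + 2·IQR = 72.85 + 46.10 = 118.95.
126.5 > 118.95 → outlier.
141.0 > 118.95 → outlier.
All remaining values lie within [3.70, 118.95].

126.5, 141.0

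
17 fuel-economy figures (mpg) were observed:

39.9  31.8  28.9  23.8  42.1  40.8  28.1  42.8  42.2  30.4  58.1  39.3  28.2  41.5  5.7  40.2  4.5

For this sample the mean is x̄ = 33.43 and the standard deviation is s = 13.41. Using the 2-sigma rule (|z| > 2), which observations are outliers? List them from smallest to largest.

Cutoffs at x̄ ± 2s: 33.43 ± 2·13.41 = [6.61, 60.25].
4.5: z = -2.16, |z| > 2 → outlier.
5.7: z = -2.07, |z| > 2 → outlier.
Every other value lies within [6.61, 60.25].

4.5, 5.7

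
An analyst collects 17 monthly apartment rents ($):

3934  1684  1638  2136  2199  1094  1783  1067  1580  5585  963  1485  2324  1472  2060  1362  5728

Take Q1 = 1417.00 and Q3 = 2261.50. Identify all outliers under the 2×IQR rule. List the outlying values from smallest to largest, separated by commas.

5585, 5728

IQR = Q3 − Q1 = 2261.50 − 1417.00 = 844.50.
Lower fence = Q1 − 2·IQR = 1417.00 − 1689.00 = -272.00.
Upper fence = Q3 + 2·IQR = 2261.50 + 1689.00 = 3950.50.
5585 > 3950.50 → outlier.
5728 > 3950.50 → outlier.
All remaining values lie within [-272.00, 3950.50].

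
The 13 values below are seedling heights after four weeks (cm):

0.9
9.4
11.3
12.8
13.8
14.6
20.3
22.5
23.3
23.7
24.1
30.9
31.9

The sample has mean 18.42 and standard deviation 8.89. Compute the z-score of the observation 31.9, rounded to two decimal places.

1.52

z = (31.9 − 18.42) / 8.89 = 1.52.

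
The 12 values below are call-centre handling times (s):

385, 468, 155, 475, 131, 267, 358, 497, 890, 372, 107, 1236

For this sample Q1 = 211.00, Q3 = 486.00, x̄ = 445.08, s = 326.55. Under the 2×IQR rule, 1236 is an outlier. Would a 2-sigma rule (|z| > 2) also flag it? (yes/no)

yes

z = (1236 − 445.08) / 326.55 = 2.42.
|z| = 2.42 > 2.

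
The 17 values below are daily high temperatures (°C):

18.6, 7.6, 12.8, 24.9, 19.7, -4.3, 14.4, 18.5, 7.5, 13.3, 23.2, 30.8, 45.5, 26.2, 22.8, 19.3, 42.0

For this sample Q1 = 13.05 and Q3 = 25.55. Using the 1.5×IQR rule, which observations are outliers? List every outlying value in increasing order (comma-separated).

IQR = Q3 − Q1 = 25.55 − 13.05 = 12.50.
Lower fence = Q1 − 1.5·IQR = 13.05 − 18.75 = -5.70.
Upper fence = Q3 + 1.5·IQR = 25.55 + 18.75 = 44.30.
45.5 > 44.30 → outlier.
All remaining values lie within [-5.70, 44.30].

45.5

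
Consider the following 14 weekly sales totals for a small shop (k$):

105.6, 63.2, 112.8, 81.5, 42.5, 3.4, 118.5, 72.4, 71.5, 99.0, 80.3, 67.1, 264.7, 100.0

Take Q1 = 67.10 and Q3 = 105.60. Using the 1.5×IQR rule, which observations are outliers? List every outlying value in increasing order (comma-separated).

3.4, 264.7

IQR = Q3 − Q1 = 105.60 − 67.10 = 38.50.
Lower fence = Q1 − 1.5·IQR = 67.10 − 57.75 = 9.35.
Upper fence = Q3 + 1.5·IQR = 105.60 + 57.75 = 163.35.
3.4 < 9.35 → outlier.
264.7 > 163.35 → outlier.
All remaining values lie within [9.35, 163.35].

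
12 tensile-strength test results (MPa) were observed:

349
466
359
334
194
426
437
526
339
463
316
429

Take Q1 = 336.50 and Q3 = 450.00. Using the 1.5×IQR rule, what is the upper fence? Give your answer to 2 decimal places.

IQR = Q3 − Q1 = 450.00 − 336.50 = 113.50.
Lower fence = Q1 − 1.5·IQR = 336.50 − 170.25 = 166.25.
Upper fence = Q3 + 1.5·IQR = 450.00 + 170.25 = 620.25.

620.25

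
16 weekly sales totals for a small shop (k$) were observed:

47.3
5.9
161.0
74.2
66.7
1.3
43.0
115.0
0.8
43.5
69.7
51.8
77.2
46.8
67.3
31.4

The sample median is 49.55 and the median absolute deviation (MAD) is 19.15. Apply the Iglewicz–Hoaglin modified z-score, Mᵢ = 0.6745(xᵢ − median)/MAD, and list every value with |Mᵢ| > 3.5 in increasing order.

161.0

|Mᵢ| > 3.5 ⇔ |xᵢ − 49.55| > 3.5·19.15/0.6745 = 99.37.
So outliers lie outside [-49.82, 148.92].
161.0: M = 3.93 → outlier.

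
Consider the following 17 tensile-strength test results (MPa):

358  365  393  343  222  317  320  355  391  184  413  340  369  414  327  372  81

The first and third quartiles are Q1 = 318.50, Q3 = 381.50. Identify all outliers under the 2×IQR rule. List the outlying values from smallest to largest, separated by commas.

81, 184

IQR = Q3 − Q1 = 381.50 − 318.50 = 63.00.
Lower fence = Q1 − 2·IQR = 318.50 − 126.00 = 192.50.
Upper fence = Q3 + 2·IQR = 381.50 + 126.00 = 507.50.
81 < 192.50 → outlier.
184 < 192.50 → outlier.
All remaining values lie within [192.50, 507.50].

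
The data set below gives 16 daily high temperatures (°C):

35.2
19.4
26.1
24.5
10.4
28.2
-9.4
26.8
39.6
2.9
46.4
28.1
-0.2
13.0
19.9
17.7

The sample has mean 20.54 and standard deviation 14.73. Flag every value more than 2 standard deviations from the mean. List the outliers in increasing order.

Cutoffs at x̄ ± 2s: 20.54 ± 2·14.73 = [-8.92, 50.00].
-9.4: z = -2.03, |z| > 2 → outlier.
Every other value lies within [-8.92, 50.00].

-9.4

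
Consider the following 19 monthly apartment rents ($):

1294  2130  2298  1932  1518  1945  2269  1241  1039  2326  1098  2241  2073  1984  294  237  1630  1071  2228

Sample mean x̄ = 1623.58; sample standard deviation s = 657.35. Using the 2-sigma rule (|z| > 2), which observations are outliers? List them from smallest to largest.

237, 294

Cutoffs at x̄ ± 2s: 1623.58 ± 2·657.35 = [308.88, 2938.28].
237: z = -2.11, |z| > 2 → outlier.
294: z = -2.02, |z| > 2 → outlier.
Every other value lies within [308.88, 2938.28].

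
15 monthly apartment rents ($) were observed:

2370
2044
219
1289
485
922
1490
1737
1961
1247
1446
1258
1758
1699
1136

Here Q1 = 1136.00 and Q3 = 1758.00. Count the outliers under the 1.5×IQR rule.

0

IQR = 622.00; fences at 1136.00 − 933.00 = 203.00 and 1758.00 + 933.00 = 2691.00.
Every value lies within the cutoffs.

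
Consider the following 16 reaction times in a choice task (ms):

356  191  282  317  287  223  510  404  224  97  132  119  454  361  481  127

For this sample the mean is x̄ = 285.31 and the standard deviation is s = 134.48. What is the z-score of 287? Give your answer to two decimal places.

0.01

z = (287 − 285.31) / 134.48 = 0.01.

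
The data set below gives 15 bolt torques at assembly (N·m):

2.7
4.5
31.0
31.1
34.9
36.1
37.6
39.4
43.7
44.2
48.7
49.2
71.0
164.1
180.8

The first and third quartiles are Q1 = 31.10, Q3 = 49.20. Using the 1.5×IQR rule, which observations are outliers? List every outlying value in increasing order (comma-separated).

IQR = Q3 − Q1 = 49.20 − 31.10 = 18.10.
Lower fence = Q1 − 1.5·IQR = 31.10 − 27.15 = 3.95.
Upper fence = Q3 + 1.5·IQR = 49.20 + 27.15 = 76.35.
2.7 < 3.95 → outlier.
164.1 > 76.35 → outlier.
180.8 > 76.35 → outlier.
All remaining values lie within [3.95, 76.35].

2.7, 164.1, 180.8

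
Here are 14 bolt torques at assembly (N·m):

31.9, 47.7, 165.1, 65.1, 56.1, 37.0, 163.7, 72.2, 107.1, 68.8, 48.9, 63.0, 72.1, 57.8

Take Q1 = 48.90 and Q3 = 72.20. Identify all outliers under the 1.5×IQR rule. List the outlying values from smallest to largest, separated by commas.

IQR = Q3 − Q1 = 72.20 − 48.90 = 23.30.
Lower fence = Q1 − 1.5·IQR = 48.90 − 34.95 = 13.95.
Upper fence = Q3 + 1.5·IQR = 72.20 + 34.95 = 107.15.
163.7 > 107.15 → outlier.
165.1 > 107.15 → outlier.
All remaining values lie within [13.95, 107.15].

163.7, 165.1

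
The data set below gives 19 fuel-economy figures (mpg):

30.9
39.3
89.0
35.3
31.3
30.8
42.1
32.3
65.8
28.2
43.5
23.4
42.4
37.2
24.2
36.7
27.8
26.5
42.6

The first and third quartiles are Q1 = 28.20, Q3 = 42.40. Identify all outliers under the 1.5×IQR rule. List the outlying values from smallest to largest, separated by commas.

IQR = Q3 − Q1 = 42.40 − 28.20 = 14.20.
Lower fence = Q1 − 1.5·IQR = 28.20 − 21.30 = 6.90.
Upper fence = Q3 + 1.5·IQR = 42.40 + 21.30 = 63.70.
65.8 > 63.70 → outlier.
89.0 > 63.70 → outlier.
All remaining values lie within [6.90, 63.70].

65.8, 89.0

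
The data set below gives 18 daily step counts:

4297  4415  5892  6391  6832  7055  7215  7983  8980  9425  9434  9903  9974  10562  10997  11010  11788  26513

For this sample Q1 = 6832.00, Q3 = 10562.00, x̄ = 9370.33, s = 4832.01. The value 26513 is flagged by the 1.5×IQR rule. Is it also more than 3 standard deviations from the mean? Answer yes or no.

yes

z = (26513 − 9370.33) / 4832.01 = 3.55.
|z| = 3.55 > 3.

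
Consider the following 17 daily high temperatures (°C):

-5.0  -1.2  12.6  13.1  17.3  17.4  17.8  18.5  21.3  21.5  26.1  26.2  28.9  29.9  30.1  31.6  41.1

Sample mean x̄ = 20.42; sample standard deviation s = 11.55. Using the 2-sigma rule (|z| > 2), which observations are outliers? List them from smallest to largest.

Cutoffs at x̄ ± 2s: 20.42 ± 2·11.55 = [-2.68, 43.52].
-5.0: z = -2.20, |z| > 2 → outlier.
Every other value lies within [-2.68, 43.52].

-5.0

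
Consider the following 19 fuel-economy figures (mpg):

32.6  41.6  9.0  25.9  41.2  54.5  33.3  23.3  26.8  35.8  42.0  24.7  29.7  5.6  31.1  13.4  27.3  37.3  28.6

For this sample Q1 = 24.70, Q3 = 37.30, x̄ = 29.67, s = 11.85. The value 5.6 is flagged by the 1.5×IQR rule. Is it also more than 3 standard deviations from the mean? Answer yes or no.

no

z = (5.6 − 29.67) / 11.85 = -2.03.
|z| = 2.03 ≤ 3.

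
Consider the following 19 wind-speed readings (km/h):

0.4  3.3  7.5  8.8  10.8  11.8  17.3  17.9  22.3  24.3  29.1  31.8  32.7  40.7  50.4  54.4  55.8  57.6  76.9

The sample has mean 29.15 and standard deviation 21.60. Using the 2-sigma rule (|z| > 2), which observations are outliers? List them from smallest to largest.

Cutoffs at x̄ ± 2s: 29.15 ± 2·21.60 = [-14.05, 72.35].
76.9: z = 2.21, |z| > 2 → outlier.
Every other value lies within [-14.05, 72.35].

76.9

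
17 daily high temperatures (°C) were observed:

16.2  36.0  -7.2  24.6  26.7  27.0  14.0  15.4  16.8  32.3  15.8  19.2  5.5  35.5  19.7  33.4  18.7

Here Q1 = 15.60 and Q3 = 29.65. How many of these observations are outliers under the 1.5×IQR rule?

1

IQR = 14.05; fences at 15.60 − 21.075 = -5.475 and 29.65 + 21.075 = 50.725.
Outside the cutoffs: -7.2.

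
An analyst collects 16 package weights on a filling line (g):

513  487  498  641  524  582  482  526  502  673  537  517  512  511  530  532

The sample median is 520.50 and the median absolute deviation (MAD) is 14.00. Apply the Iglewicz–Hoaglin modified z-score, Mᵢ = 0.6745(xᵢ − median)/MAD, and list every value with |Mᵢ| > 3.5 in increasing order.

641, 673

|Mᵢ| > 3.5 ⇔ |xᵢ − 520.50| > 3.5·14.00/0.6745 = 72.65.
So outliers lie outside [447.85, 593.15].
641: M = 5.81 → outlier.
673: M = 7.35 → outlier.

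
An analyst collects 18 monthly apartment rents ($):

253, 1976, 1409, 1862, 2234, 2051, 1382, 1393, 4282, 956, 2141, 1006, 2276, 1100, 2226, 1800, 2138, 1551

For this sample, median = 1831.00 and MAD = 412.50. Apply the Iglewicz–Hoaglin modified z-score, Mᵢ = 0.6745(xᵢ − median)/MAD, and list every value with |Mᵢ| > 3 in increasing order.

|Mᵢ| > 3 ⇔ |xᵢ − 1831.00| > 3·412.50/0.6745 = 1834.69.
So outliers lie outside [-3.69, 3665.69].
4282: M = 4.01 → outlier.

4282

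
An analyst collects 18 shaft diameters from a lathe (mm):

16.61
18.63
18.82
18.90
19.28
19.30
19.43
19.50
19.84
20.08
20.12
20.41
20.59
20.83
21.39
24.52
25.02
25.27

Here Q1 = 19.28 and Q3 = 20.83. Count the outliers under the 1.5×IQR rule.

IQR = 1.55; fences at 19.28 − 2.325 = 16.955 and 20.83 + 2.325 = 23.155.
Outside the cutoffs: 16.61, 24.52, 25.02, 25.27.

4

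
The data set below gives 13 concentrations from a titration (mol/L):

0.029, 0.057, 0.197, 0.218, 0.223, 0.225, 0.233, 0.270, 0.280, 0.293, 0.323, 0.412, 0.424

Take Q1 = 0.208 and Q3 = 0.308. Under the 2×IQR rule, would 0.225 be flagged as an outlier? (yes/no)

no

IQR = Q3 − Q1 = 0.308 − 0.208 = 0.100.
Lower fence = Q1 − 2·IQR = 0.208 − 0.200 = 0.008.
Upper fence = Q3 + 2·IQR = 0.308 + 0.200 = 0.508.
0.225 lies within [0.008, 0.508].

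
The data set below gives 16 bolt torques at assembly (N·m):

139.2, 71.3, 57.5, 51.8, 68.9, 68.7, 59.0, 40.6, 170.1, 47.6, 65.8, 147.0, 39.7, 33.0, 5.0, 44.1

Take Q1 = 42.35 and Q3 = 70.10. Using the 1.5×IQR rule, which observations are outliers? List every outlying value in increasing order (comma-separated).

IQR = Q3 − Q1 = 70.10 − 42.35 = 27.75.
Lower fence = Q1 − 1.5·IQR = 42.35 − 41.625 = 0.725.
Upper fence = Q3 + 1.5·IQR = 70.10 + 41.625 = 111.725.
139.2 > 111.725 → outlier.
147.0 > 111.725 → outlier.
170.1 > 111.725 → outlier.
All remaining values lie within [0.725, 111.725].

139.2, 147.0, 170.1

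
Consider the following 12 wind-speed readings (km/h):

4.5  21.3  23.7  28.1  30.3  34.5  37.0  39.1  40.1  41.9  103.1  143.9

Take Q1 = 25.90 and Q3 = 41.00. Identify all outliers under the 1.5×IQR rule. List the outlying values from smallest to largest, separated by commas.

IQR = Q3 − Q1 = 41.00 − 25.90 = 15.10.
Lower fence = Q1 − 1.5·IQR = 25.90 − 22.65 = 3.25.
Upper fence = Q3 + 1.5·IQR = 41.00 + 22.65 = 63.65.
103.1 > 63.65 → outlier.
143.9 > 63.65 → outlier.
All remaining values lie within [3.25, 63.65].

103.1, 143.9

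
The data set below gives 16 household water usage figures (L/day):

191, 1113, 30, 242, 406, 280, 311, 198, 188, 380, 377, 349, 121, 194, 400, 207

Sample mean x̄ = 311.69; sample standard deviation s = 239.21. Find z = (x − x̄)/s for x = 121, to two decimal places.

-0.80

z = (121 − 311.69) / 239.21 = -0.80.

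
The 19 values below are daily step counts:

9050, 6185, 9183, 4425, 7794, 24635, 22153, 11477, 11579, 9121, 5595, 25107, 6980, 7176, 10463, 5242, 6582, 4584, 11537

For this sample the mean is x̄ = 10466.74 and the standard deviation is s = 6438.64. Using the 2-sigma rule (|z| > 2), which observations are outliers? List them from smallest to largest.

24635, 25107

Cutoffs at x̄ ± 2s: 10466.74 ± 2·6438.64 = [-2410.54, 23344.02].
24635: z = 2.20, |z| > 2 → outlier.
25107: z = 2.27, |z| > 2 → outlier.
Every other value lies within [-2410.54, 23344.02].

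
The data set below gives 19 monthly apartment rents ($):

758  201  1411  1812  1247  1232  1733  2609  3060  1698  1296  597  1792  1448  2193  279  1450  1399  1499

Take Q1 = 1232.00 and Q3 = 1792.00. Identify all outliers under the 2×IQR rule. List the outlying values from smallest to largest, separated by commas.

3060

IQR = Q3 − Q1 = 1792.00 − 1232.00 = 560.00.
Lower fence = Q1 − 2·IQR = 1232.00 − 1120.00 = 112.00.
Upper fence = Q3 + 2·IQR = 1792.00 + 1120.00 = 2912.00.
3060 > 2912.00 → outlier.
All remaining values lie within [112.00, 2912.00].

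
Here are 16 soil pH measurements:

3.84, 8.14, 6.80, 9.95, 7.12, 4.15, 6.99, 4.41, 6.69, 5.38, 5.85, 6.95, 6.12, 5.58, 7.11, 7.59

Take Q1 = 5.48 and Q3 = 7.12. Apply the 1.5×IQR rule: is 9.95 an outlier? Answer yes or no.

yes

IQR = Q3 − Q1 = 7.12 − 5.48 = 1.64.
Lower fence = Q1 − 1.5·IQR = 5.48 − 2.46 = 3.02.
Upper fence = Q3 + 1.5·IQR = 7.12 + 2.46 = 9.58.
9.95 lies above the upper fence.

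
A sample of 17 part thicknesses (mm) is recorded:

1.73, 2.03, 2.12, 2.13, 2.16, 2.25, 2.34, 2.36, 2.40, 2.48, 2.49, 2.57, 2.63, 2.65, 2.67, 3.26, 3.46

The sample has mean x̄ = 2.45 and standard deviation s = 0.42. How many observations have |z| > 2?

Cutoffs: x̄ ± 2s = [1.61, 3.29].
Outside the cutoffs: 3.46.

1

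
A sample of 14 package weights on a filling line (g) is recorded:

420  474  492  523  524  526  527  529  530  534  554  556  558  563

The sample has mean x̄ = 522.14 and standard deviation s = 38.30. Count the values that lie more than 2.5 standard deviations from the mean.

1

Cutoffs: x̄ ± 2.5s = [426.39, 617.89].
Outside the cutoffs: 420.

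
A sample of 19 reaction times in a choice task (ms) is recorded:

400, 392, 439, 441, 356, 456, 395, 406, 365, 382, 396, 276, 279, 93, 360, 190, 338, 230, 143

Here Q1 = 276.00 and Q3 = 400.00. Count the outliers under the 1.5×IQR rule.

IQR = 124.00; fences at 276.00 − 186.00 = 90.00 and 400.00 + 186.00 = 586.00.
Every value lies within the cutoffs.

0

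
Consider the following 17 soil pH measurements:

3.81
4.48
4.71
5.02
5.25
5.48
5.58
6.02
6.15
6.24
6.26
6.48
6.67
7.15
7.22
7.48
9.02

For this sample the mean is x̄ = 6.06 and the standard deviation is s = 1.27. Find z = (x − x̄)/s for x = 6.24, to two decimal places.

0.14

z = (6.24 − 6.06) / 1.27 = 0.14.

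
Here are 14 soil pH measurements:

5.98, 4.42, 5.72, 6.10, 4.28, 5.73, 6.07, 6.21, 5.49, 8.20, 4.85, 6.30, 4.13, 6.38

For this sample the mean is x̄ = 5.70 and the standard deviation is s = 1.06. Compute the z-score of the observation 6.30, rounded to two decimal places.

z = (6.30 − 5.70) / 1.06 = 0.57.

0.57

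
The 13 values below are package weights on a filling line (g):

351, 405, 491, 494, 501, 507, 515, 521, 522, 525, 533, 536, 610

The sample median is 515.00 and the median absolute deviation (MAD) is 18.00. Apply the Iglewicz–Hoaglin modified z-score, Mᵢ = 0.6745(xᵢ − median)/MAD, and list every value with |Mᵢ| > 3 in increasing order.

|Mᵢ| > 3 ⇔ |xᵢ − 515.00| > 3·18.00/0.6745 = 80.06.
So outliers lie outside [434.94, 595.06].
351: M = -6.15 → outlier.
405: M = -4.12 → outlier.
610: M = 3.56 → outlier.

351, 405, 610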